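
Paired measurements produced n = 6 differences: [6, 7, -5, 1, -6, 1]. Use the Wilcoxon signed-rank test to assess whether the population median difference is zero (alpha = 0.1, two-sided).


Step 1: Drop any zero differences (none here) and take |d_i|.
|d| = [6, 7, 5, 1, 6, 1]
Step 2: Midrank |d_i| (ties get averaged ranks).
ranks: |6|->4.5, |7|->6, |5|->3, |1|->1.5, |6|->4.5, |1|->1.5
Step 3: Attach original signs; sum ranks with positive sign and with negative sign.
W+ = 4.5 + 6 + 1.5 + 1.5 = 13.5
W- = 3 + 4.5 = 7.5
(Check: W+ + W- = 21 should equal n(n+1)/2 = 21.)
Step 4: Test statistic W = min(W+, W-) = 7.5.
Step 5: Ties in |d|, so use the tie-corrected normal approximation.
        E[W] = n(n+1)/4 = 6*7/4 = 10.5.
        Tie groups: |d|=1 (t=2), |d|=6 (t=2); sum(t^3 - t) = 12.
        Var[W] = n(n+1)(2n+1)/24 - sum(t^3-t)/48 = 546/24 - 12/48 = 22.5.
        z = (W - E[W]) / sqrt(Var[W]) = (7.5 - 10.5) / 4.7434 = -0.6325.
        Two-sided p = 2*Phi(z) = 0.527089.
Step 6: alpha = 0.1. fail to reject H0.

W+ = 13.5, W- = 7.5, W = min = 7.5, p = 0.527089, fail to reject H0.


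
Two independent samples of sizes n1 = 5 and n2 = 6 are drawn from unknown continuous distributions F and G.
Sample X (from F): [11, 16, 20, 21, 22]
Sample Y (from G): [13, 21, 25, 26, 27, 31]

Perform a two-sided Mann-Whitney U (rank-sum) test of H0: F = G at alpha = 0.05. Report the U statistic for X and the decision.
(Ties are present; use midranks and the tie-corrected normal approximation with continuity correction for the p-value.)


Step 1: Combine and sort all 11 observations; assign midranks.
sorted (value, group): (11,X), (13,Y), (16,X), (20,X), (21,X), (21,Y), (22,X), (25,Y), (26,Y), (27,Y), (31,Y)
ranks: 11->1, 13->2, 16->3, 20->4, 21->5.5, 21->5.5, 22->7, 25->8, 26->9, 27->10, 31->11
Step 2: Rank sum for X: R1 = 1 + 3 + 4 + 5.5 + 7 = 20.5.
Step 3: U_X = R1 - n1(n1+1)/2 = 20.5 - 5*6/2 = 20.5 - 15 = 5.5.
       U_Y = n1*n2 - U_X = 30 - 5.5 = 24.5.
Step 4: Ties are present, so use the tie-corrected normal approximation (with continuity correction) for the p-value.
Step 5: p-value = 0.099576; compare to alpha = 0.05. fail to reject H0.

U_X = 5.5, p = 0.099576, fail to reject H0 at alpha = 0.05.


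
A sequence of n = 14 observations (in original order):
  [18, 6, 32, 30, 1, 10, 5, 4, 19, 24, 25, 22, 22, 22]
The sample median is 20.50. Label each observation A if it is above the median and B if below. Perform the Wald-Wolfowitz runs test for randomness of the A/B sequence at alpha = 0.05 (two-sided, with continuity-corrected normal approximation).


Step 1: Compute median = 20.50; label A = above, B = below.
Labels in order: BBAABBBBBAAAAA  (n_A = 7, n_B = 7)
Step 2: Count runs R = 4.
Step 3: Under H0 (random ordering), E[R] = 2*n_A*n_B/(n_A+n_B) + 1 = 2*7*7/14 + 1 = 8.0000.
        Var[R] = 2*n_A*n_B*(2*n_A*n_B - n_A - n_B) / ((n_A+n_B)^2 * (n_A+n_B-1)) = 8232/2548 = 3.2308.
        SD[R] = 1.7974.
Step 4: Continuity-corrected z = (R + 0.5 - E[R]) / SD[R] = (4 + 0.5 - 8.0000) / 1.7974 = -1.9472.
Step 5: Two-sided p-value via normal approximation = 2*(1 - Phi(|z|)) = 0.051508.
Step 6: alpha = 0.05. fail to reject H0.

R = 4, z = -1.9472, p = 0.051508, fail to reject H0.


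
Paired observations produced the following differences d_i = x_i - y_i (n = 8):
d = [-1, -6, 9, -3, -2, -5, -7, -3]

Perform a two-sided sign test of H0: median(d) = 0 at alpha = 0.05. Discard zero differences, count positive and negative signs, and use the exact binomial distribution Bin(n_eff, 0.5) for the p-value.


Step 1: Discard zero differences. Original n = 8; n_eff = number of nonzero differences = 8.
Nonzero differences (with sign): -1, -6, +9, -3, -2, -5, -7, -3
Step 2: Count signs: positive = 1, negative = 7.
Step 3: Under H0: P(positive) = 0.5, so the number of positives S ~ Bin(8, 0.5).
Step 4: Two-sided exact p-value = sum of Bin(8,0.5) probabilities at or below the observed probability = 0.070312.
Step 5: alpha = 0.05. fail to reject H0.

n_eff = 8, pos = 1, neg = 7, p = 0.070312, fail to reject H0.


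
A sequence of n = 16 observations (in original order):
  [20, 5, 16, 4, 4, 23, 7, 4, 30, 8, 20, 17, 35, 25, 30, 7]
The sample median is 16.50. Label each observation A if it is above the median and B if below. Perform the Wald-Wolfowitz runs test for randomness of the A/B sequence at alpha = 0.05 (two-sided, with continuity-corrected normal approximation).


Step 1: Compute median = 16.50; label A = above, B = below.
Labels in order: ABBBBABBABAAAAAB  (n_A = 8, n_B = 8)
Step 2: Count runs R = 8.
Step 3: Under H0 (random ordering), E[R] = 2*n_A*n_B/(n_A+n_B) + 1 = 2*8*8/16 + 1 = 9.0000.
        Var[R] = 2*n_A*n_B*(2*n_A*n_B - n_A - n_B) / ((n_A+n_B)^2 * (n_A+n_B-1)) = 14336/3840 = 3.7333.
        SD[R] = 1.9322.
Step 4: Continuity-corrected z = (R + 0.5 - E[R]) / SD[R] = (8 + 0.5 - 9.0000) / 1.9322 = -0.2588.
Step 5: Two-sided p-value via normal approximation = 2*(1 - Phi(|z|)) = 0.795809.
Step 6: alpha = 0.05. fail to reject H0.

R = 8, z = -0.2588, p = 0.795809, fail to reject H0.


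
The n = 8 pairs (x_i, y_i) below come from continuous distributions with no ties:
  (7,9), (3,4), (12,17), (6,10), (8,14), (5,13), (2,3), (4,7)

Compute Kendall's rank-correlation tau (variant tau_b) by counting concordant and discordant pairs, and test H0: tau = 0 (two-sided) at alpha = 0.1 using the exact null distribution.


Step 1: Enumerate the 28 unordered pairs (i,j) with i<j and classify each by sign(x_j-x_i) * sign(y_j-y_i).
  (1,2):dx=-4,dy=-5->C; (1,3):dx=+5,dy=+8->C; (1,4):dx=-1,dy=+1->D; (1,5):dx=+1,dy=+5->C
  (1,6):dx=-2,dy=+4->D; (1,7):dx=-5,dy=-6->C; (1,8):dx=-3,dy=-2->C; (2,3):dx=+9,dy=+13->C
  (2,4):dx=+3,dy=+6->C; (2,5):dx=+5,dy=+10->C; (2,6):dx=+2,dy=+9->C; (2,7):dx=-1,dy=-1->C
  (2,8):dx=+1,dy=+3->C; (3,4):dx=-6,dy=-7->C; (3,5):dx=-4,dy=-3->C; (3,6):dx=-7,dy=-4->C
  (3,7):dx=-10,dy=-14->C; (3,8):dx=-8,dy=-10->C; (4,5):dx=+2,dy=+4->C; (4,6):dx=-1,dy=+3->D
  (4,7):dx=-4,dy=-7->C; (4,8):dx=-2,dy=-3->C; (5,6):dx=-3,dy=-1->C; (5,7):dx=-6,dy=-11->C
  (5,8):dx=-4,dy=-7->C; (6,7):dx=-3,dy=-10->C; (6,8):dx=-1,dy=-6->C; (7,8):dx=+2,dy=+4->C
Step 2: C = 25, D = 3, total pairs = 28.
Step 3: tau = (C - D)/(n(n-1)/2) = (25 - 3)/28 = 0.785714.
Step 4: Exact two-sided p-value (enumerate n! = 40320 permutations of y under H0): p = 0.005506.
Step 5: alpha = 0.1. reject H0.

tau_b = 0.7857 (C=25, D=3), p = 0.005506, reject H0.


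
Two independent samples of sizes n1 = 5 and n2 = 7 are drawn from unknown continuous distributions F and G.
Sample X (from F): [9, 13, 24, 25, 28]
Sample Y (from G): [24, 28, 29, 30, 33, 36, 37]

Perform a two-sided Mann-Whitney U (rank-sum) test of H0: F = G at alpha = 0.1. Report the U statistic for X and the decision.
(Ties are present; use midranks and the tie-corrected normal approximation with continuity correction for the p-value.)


Step 1: Combine and sort all 12 observations; assign midranks.
sorted (value, group): (9,X), (13,X), (24,X), (24,Y), (25,X), (28,X), (28,Y), (29,Y), (30,Y), (33,Y), (36,Y), (37,Y)
ranks: 9->1, 13->2, 24->3.5, 24->3.5, 25->5, 28->6.5, 28->6.5, 29->8, 30->9, 33->10, 36->11, 37->12
Step 2: Rank sum for X: R1 = 1 + 2 + 3.5 + 5 + 6.5 = 18.
Step 3: U_X = R1 - n1(n1+1)/2 = 18 - 5*6/2 = 18 - 15 = 3.
       U_Y = n1*n2 - U_X = 35 - 3 = 32.
Step 4: Ties are present, so use the tie-corrected normal approximation (with continuity correction) for the p-value.
Step 5: p-value = 0.022514; compare to alpha = 0.1. reject H0.

U_X = 3, p = 0.022514, reject H0 at alpha = 0.1.


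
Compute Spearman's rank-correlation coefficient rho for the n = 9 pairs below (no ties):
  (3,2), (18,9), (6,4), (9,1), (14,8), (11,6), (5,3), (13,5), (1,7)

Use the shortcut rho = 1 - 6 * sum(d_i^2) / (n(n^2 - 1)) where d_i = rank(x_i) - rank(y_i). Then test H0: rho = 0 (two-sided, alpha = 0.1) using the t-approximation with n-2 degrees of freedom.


Step 1: Rank x and y separately (midranks; no ties here).
rank(x): 3->2, 18->9, 6->4, 9->5, 14->8, 11->6, 5->3, 13->7, 1->1
rank(y): 2->2, 9->9, 4->4, 1->1, 8->8, 6->6, 3->3, 5->5, 7->7
Step 2: d_i = R_x(i) - R_y(i); compute d_i^2.
  (2-2)^2=0, (9-9)^2=0, (4-4)^2=0, (5-1)^2=16, (8-8)^2=0, (6-6)^2=0, (3-3)^2=0, (7-5)^2=4, (1-7)^2=36
sum(d^2) = 56.
Step 3: rho = 1 - 6*56 / (9*(9^2 - 1)) = 1 - 336/720 = 0.533333.
Step 4: Under H0, t = rho * sqrt((n-2)/(1-rho^2)) = 1.6681 ~ t(7).
Step 5: Two-sided p-value from the t-distribution with 7 df = 0.139227.
Step 6: alpha = 0.1. fail to reject H0.

rho = 0.5333, p = 0.139227, fail to reject H0 at alpha = 0.1.


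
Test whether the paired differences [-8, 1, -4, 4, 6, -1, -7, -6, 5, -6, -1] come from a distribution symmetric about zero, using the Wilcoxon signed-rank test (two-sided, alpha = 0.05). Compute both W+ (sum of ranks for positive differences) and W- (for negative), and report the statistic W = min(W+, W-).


Step 1: Drop any zero differences (none here) and take |d_i|.
|d| = [8, 1, 4, 4, 6, 1, 7, 6, 5, 6, 1]
Step 2: Midrank |d_i| (ties get averaged ranks).
ranks: |8|->11, |1|->2, |4|->4.5, |4|->4.5, |6|->8, |1|->2, |7|->10, |6|->8, |5|->6, |6|->8, |1|->2
Step 3: Attach original signs; sum ranks with positive sign and with negative sign.
W+ = 2 + 4.5 + 8 + 6 = 20.5
W- = 11 + 4.5 + 2 + 10 + 8 + 8 + 2 = 45.5
(Check: W+ + W- = 66 should equal n(n+1)/2 = 66.)
Step 4: Test statistic W = min(W+, W-) = 20.5.
Step 5: Ties in |d|, so use the tie-corrected normal approximation.
        E[W] = n(n+1)/4 = 11*12/4 = 33.
        Tie groups: |d|=1 (t=3), |d|=4 (t=2), |d|=6 (t=3); sum(t^3 - t) = 54.
        Var[W] = n(n+1)(2n+1)/24 - sum(t^3-t)/48 = 3036/24 - 54/48 = 125.375.
        z = (W - E[W]) / sqrt(Var[W]) = (20.5 - 33) / 11.1971 = -1.1164.
        Two-sided p = 2*Phi(z) = 0.264268.
Step 6: alpha = 0.05. fail to reject H0.

W+ = 20.5, W- = 45.5, W = min = 20.5, p = 0.264268, fail to reject H0.


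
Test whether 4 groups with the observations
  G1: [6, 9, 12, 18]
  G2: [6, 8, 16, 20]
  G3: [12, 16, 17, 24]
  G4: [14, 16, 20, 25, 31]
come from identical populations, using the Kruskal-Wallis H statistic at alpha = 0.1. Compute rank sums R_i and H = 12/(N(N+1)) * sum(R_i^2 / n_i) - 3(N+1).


Step 1: Combine all N = 17 observations and assign midranks.
sorted (value, group, rank): (6,G1,1.5), (6,G2,1.5), (8,G2,3), (9,G1,4), (12,G1,5.5), (12,G3,5.5), (14,G4,7), (16,G2,9), (16,G3,9), (16,G4,9), (17,G3,11), (18,G1,12), (20,G2,13.5), (20,G4,13.5), (24,G3,15), (25,G4,16), (31,G4,17)
Step 2: Sum ranks within each group.
R_1 = 23 (n_1 = 4)
R_2 = 27 (n_2 = 4)
R_3 = 40.5 (n_3 = 4)
R_4 = 62.5 (n_4 = 5)
Step 3: H = 12/(N(N+1)) * sum(R_i^2/n_i) - 3(N+1)
     = 12/(17*18) * (23^2/4 + 27^2/4 + 40.5^2/4 + 62.5^2/5) - 3*18
     = 0.039216 * 1505.81 - 54
     = 5.051471.
Step 4: Ties present; correction factor C = 1 - 42/(17^3 - 17) = 0.991422. Corrected H = 5.051471 / 0.991422 = 5.095179.
Step 5: Under H0, H ~ chi^2(3); p-value = 0.164959.
Step 6: alpha = 0.1. fail to reject H0.

H = 5.0952, df = 3, p = 0.164959, fail to reject H0.


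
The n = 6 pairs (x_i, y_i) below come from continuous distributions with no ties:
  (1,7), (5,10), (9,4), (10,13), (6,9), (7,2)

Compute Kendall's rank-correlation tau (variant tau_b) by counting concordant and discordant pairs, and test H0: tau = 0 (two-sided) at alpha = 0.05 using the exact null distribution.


Step 1: Enumerate the 15 unordered pairs (i,j) with i<j and classify each by sign(x_j-x_i) * sign(y_j-y_i).
  (1,2):dx=+4,dy=+3->C; (1,3):dx=+8,dy=-3->D; (1,4):dx=+9,dy=+6->C; (1,5):dx=+5,dy=+2->C
  (1,6):dx=+6,dy=-5->D; (2,3):dx=+4,dy=-6->D; (2,4):dx=+5,dy=+3->C; (2,5):dx=+1,dy=-1->D
  (2,6):dx=+2,dy=-8->D; (3,4):dx=+1,dy=+9->C; (3,5):dx=-3,dy=+5->D; (3,6):dx=-2,dy=-2->C
  (4,5):dx=-4,dy=-4->C; (4,6):dx=-3,dy=-11->C; (5,6):dx=+1,dy=-7->D
Step 2: C = 8, D = 7, total pairs = 15.
Step 3: tau = (C - D)/(n(n-1)/2) = (8 - 7)/15 = 0.066667.
Step 4: Exact two-sided p-value (enumerate n! = 720 permutations of y under H0): p = 1.000000.
Step 5: alpha = 0.05. fail to reject H0.

tau_b = 0.0667 (C=8, D=7), p = 1.000000, fail to reject H0.


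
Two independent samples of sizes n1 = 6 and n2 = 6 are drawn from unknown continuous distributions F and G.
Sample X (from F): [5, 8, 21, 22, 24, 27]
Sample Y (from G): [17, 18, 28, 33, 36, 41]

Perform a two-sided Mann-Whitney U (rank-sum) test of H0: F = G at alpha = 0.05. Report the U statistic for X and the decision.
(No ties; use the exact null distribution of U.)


Step 1: Combine and sort all 12 observations; assign midranks.
sorted (value, group): (5,X), (8,X), (17,Y), (18,Y), (21,X), (22,X), (24,X), (27,X), (28,Y), (33,Y), (36,Y), (41,Y)
ranks: 5->1, 8->2, 17->3, 18->4, 21->5, 22->6, 24->7, 27->8, 28->9, 33->10, 36->11, 41->12
Step 2: Rank sum for X: R1 = 1 + 2 + 5 + 6 + 7 + 8 = 29.
Step 3: U_X = R1 - n1(n1+1)/2 = 29 - 6*7/2 = 29 - 21 = 8.
       U_Y = n1*n2 - U_X = 36 - 8 = 28.
Step 4: No ties, so the exact null distribution of U (based on enumerating the C(12,6) = 924 equally likely rank assignments) gives the two-sided p-value.
Step 5: p-value = 0.132035; compare to alpha = 0.05. fail to reject H0.

U_X = 8, p = 0.132035, fail to reject H0 at alpha = 0.05.


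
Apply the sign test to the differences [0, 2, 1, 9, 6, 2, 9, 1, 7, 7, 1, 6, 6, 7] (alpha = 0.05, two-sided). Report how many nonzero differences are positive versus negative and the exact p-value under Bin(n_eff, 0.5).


Step 1: Discard zero differences. Original n = 14; n_eff = number of nonzero differences = 13.
Nonzero differences (with sign): +2, +1, +9, +6, +2, +9, +1, +7, +7, +1, +6, +6, +7
Step 2: Count signs: positive = 13, negative = 0.
Step 3: Under H0: P(positive) = 0.5, so the number of positives S ~ Bin(13, 0.5).
Step 4: Two-sided exact p-value = sum of Bin(13,0.5) probabilities at or below the observed probability = 0.000244.
Step 5: alpha = 0.05. reject H0.

n_eff = 13, pos = 13, neg = 0, p = 0.000244, reject H0.


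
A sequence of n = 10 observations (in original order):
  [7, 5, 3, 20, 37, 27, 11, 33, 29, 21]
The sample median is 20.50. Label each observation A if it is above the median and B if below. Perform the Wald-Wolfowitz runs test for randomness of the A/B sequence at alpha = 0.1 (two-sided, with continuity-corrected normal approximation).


Step 1: Compute median = 20.50; label A = above, B = below.
Labels in order: BBBBAABAAA  (n_A = 5, n_B = 5)
Step 2: Count runs R = 4.
Step 3: Under H0 (random ordering), E[R] = 2*n_A*n_B/(n_A+n_B) + 1 = 2*5*5/10 + 1 = 6.0000.
        Var[R] = 2*n_A*n_B*(2*n_A*n_B - n_A - n_B) / ((n_A+n_B)^2 * (n_A+n_B-1)) = 2000/900 = 2.2222.
        SD[R] = 1.4907.
Step 4: Continuity-corrected z = (R + 0.5 - E[R]) / SD[R] = (4 + 0.5 - 6.0000) / 1.4907 = -1.0062.
Step 5: Two-sided p-value via normal approximation = 2*(1 - Phi(|z|)) = 0.314305.
Step 6: alpha = 0.1. fail to reject H0.

R = 4, z = -1.0062, p = 0.314305, fail to reject H0.


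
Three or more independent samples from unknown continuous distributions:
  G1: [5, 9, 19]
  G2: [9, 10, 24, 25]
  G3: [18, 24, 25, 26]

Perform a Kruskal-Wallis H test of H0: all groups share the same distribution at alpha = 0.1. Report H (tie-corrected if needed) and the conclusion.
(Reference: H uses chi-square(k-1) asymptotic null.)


Step 1: Combine all N = 11 observations and assign midranks.
sorted (value, group, rank): (5,G1,1), (9,G1,2.5), (9,G2,2.5), (10,G2,4), (18,G3,5), (19,G1,6), (24,G2,7.5), (24,G3,7.5), (25,G2,9.5), (25,G3,9.5), (26,G3,11)
Step 2: Sum ranks within each group.
R_1 = 9.5 (n_1 = 3)
R_2 = 23.5 (n_2 = 4)
R_3 = 33 (n_3 = 4)
Step 3: H = 12/(N(N+1)) * sum(R_i^2/n_i) - 3(N+1)
     = 12/(11*12) * (9.5^2/3 + 23.5^2/4 + 33^2/4) - 3*12
     = 0.090909 * 440.396 - 36
     = 4.035985.
Step 4: Ties present; correction factor C = 1 - 18/(11^3 - 11) = 0.986364. Corrected H = 4.035985 / 0.986364 = 4.091782.
Step 5: Under H0, H ~ chi^2(2); p-value = 0.129265.
Step 6: alpha = 0.1. fail to reject H0.

H = 4.0918, df = 2, p = 0.129265, fail to reject H0.


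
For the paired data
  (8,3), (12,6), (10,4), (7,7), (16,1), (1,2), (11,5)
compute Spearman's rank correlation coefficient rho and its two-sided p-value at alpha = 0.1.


Step 1: Rank x and y separately (midranks; no ties here).
rank(x): 8->3, 12->6, 10->4, 7->2, 16->7, 1->1, 11->5
rank(y): 3->3, 6->6, 4->4, 7->7, 1->1, 2->2, 5->5
Step 2: d_i = R_x(i) - R_y(i); compute d_i^2.
  (3-3)^2=0, (6-6)^2=0, (4-4)^2=0, (2-7)^2=25, (7-1)^2=36, (1-2)^2=1, (5-5)^2=0
sum(d^2) = 62.
Step 3: rho = 1 - 6*62 / (7*(7^2 - 1)) = 1 - 372/336 = -0.107143.
Step 4: Under H0, t = rho * sqrt((n-2)/(1-rho^2)) = -0.2410 ~ t(5).
Step 5: Two-sided p-value from the t-distribution with 5 df = 0.819151.
Step 6: alpha = 0.1. fail to reject H0.

rho = -0.1071, p = 0.819151, fail to reject H0 at alpha = 0.1.


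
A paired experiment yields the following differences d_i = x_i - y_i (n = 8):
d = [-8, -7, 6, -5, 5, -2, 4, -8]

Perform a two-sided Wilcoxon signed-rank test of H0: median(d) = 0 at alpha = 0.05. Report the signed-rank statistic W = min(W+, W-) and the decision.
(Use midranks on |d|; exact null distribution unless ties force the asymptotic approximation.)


Step 1: Drop any zero differences (none here) and take |d_i|.
|d| = [8, 7, 6, 5, 5, 2, 4, 8]
Step 2: Midrank |d_i| (ties get averaged ranks).
ranks: |8|->7.5, |7|->6, |6|->5, |5|->3.5, |5|->3.5, |2|->1, |4|->2, |8|->7.5
Step 3: Attach original signs; sum ranks with positive sign and with negative sign.
W+ = 5 + 3.5 + 2 = 10.5
W- = 7.5 + 6 + 3.5 + 1 + 7.5 = 25.5
(Check: W+ + W- = 36 should equal n(n+1)/2 = 36.)
Step 4: Test statistic W = min(W+, W-) = 10.5.
Step 5: Ties in |d|, so use the tie-corrected normal approximation.
        E[W] = n(n+1)/4 = 8*9/4 = 18.
        Tie groups: |d|=5 (t=2), |d|=8 (t=2); sum(t^3 - t) = 12.
        Var[W] = n(n+1)(2n+1)/24 - sum(t^3-t)/48 = 1224/24 - 12/48 = 50.75.
        z = (W - E[W]) / sqrt(Var[W]) = (10.5 - 18) / 7.1239 = -1.0528.
        Two-sided p = 2*Phi(z) = 0.292436.
Step 6: alpha = 0.05. fail to reject H0.

W+ = 10.5, W- = 25.5, W = min = 10.5, p = 0.292436, fail to reject H0.


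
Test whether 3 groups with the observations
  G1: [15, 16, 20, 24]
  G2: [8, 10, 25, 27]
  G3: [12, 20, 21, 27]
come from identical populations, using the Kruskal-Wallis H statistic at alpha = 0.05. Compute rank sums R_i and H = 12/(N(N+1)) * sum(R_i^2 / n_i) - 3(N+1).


Step 1: Combine all N = 12 observations and assign midranks.
sorted (value, group, rank): (8,G2,1), (10,G2,2), (12,G3,3), (15,G1,4), (16,G1,5), (20,G1,6.5), (20,G3,6.5), (21,G3,8), (24,G1,9), (25,G2,10), (27,G2,11.5), (27,G3,11.5)
Step 2: Sum ranks within each group.
R_1 = 24.5 (n_1 = 4)
R_2 = 24.5 (n_2 = 4)
R_3 = 29 (n_3 = 4)
Step 3: H = 12/(N(N+1)) * sum(R_i^2/n_i) - 3(N+1)
     = 12/(12*13) * (24.5^2/4 + 24.5^2/4 + 29^2/4) - 3*13
     = 0.076923 * 510.375 - 39
     = 0.259615.
Step 4: Ties present; correction factor C = 1 - 12/(12^3 - 12) = 0.993007. Corrected H = 0.259615 / 0.993007 = 0.261444.
Step 5: Under H0, H ~ chi^2(2); p-value = 0.877462.
Step 6: alpha = 0.05. fail to reject H0.

H = 0.2614, df = 2, p = 0.877462, fail to reject H0.


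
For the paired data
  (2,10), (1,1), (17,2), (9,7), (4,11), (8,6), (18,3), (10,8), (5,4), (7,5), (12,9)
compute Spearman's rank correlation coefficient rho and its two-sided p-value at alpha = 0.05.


Step 1: Rank x and y separately (midranks; no ties here).
rank(x): 2->2, 1->1, 17->10, 9->7, 4->3, 8->6, 18->11, 10->8, 5->4, 7->5, 12->9
rank(y): 10->10, 1->1, 2->2, 7->7, 11->11, 6->6, 3->3, 8->8, 4->4, 5->5, 9->9
Step 2: d_i = R_x(i) - R_y(i); compute d_i^2.
  (2-10)^2=64, (1-1)^2=0, (10-2)^2=64, (7-7)^2=0, (3-11)^2=64, (6-6)^2=0, (11-3)^2=64, (8-8)^2=0, (4-4)^2=0, (5-5)^2=0, (9-9)^2=0
sum(d^2) = 256.
Step 3: rho = 1 - 6*256 / (11*(11^2 - 1)) = 1 - 1536/1320 = -0.163636.
Step 4: Under H0, t = rho * sqrt((n-2)/(1-rho^2)) = -0.4976 ~ t(9).
Step 5: Two-sided p-value from the t-distribution with 9 df = 0.630685.
Step 6: alpha = 0.05. fail to reject H0.

rho = -0.1636, p = 0.630685, fail to reject H0 at alpha = 0.05.


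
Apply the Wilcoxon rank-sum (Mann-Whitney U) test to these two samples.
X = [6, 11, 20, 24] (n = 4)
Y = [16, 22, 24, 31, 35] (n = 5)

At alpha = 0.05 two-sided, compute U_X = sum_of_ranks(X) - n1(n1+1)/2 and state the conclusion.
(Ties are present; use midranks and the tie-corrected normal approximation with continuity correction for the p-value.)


Step 1: Combine and sort all 9 observations; assign midranks.
sorted (value, group): (6,X), (11,X), (16,Y), (20,X), (22,Y), (24,X), (24,Y), (31,Y), (35,Y)
ranks: 6->1, 11->2, 16->3, 20->4, 22->5, 24->6.5, 24->6.5, 31->8, 35->9
Step 2: Rank sum for X: R1 = 1 + 2 + 4 + 6.5 = 13.5.
Step 3: U_X = R1 - n1(n1+1)/2 = 13.5 - 4*5/2 = 13.5 - 10 = 3.5.
       U_Y = n1*n2 - U_X = 20 - 3.5 = 16.5.
Step 4: Ties are present, so use the tie-corrected normal approximation (with continuity correction) for the p-value.
Step 5: p-value = 0.139983; compare to alpha = 0.05. fail to reject H0.

U_X = 3.5, p = 0.139983, fail to reject H0 at alpha = 0.05.


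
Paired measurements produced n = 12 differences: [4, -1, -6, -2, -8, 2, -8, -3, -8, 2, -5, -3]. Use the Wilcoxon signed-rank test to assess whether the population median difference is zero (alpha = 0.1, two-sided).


Step 1: Drop any zero differences (none here) and take |d_i|.
|d| = [4, 1, 6, 2, 8, 2, 8, 3, 8, 2, 5, 3]
Step 2: Midrank |d_i| (ties get averaged ranks).
ranks: |4|->7, |1|->1, |6|->9, |2|->3, |8|->11, |2|->3, |8|->11, |3|->5.5, |8|->11, |2|->3, |5|->8, |3|->5.5
Step 3: Attach original signs; sum ranks with positive sign and with negative sign.
W+ = 7 + 3 + 3 = 13
W- = 1 + 9 + 3 + 11 + 11 + 5.5 + 11 + 8 + 5.5 = 65
(Check: W+ + W- = 78 should equal n(n+1)/2 = 78.)
Step 4: Test statistic W = min(W+, W-) = 13.
Step 5: Ties in |d|, so use the tie-corrected normal approximation.
        E[W] = n(n+1)/4 = 12*13/4 = 39.
        Tie groups: |d|=2 (t=3), |d|=3 (t=2), |d|=8 (t=3); sum(t^3 - t) = 54.
        Var[W] = n(n+1)(2n+1)/24 - sum(t^3-t)/48 = 3900/24 - 54/48 = 161.375.
        z = (W - E[W]) / sqrt(Var[W]) = (13 - 39) / 12.7033 = -2.0467.
        Two-sided p = 2*Phi(z) = 0.040687.
Step 6: alpha = 0.1. reject H0.

W+ = 13, W- = 65, W = min = 13, p = 0.040687, reject H0.


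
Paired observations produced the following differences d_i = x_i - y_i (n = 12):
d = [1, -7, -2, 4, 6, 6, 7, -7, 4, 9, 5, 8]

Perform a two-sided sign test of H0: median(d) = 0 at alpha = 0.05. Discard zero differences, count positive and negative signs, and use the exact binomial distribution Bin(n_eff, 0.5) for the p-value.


Step 1: Discard zero differences. Original n = 12; n_eff = number of nonzero differences = 12.
Nonzero differences (with sign): +1, -7, -2, +4, +6, +6, +7, -7, +4, +9, +5, +8
Step 2: Count signs: positive = 9, negative = 3.
Step 3: Under H0: P(positive) = 0.5, so the number of positives S ~ Bin(12, 0.5).
Step 4: Two-sided exact p-value = sum of Bin(12,0.5) probabilities at or below the observed probability = 0.145996.
Step 5: alpha = 0.05. fail to reject H0.

n_eff = 12, pos = 9, neg = 3, p = 0.145996, fail to reject H0.


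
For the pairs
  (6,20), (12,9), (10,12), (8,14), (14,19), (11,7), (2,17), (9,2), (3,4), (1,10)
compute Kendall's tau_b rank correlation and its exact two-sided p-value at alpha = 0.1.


Step 1: Enumerate the 45 unordered pairs (i,j) with i<j and classify each by sign(x_j-x_i) * sign(y_j-y_i).
  (1,2):dx=+6,dy=-11->D; (1,3):dx=+4,dy=-8->D; (1,4):dx=+2,dy=-6->D; (1,5):dx=+8,dy=-1->D
  (1,6):dx=+5,dy=-13->D; (1,7):dx=-4,dy=-3->C; (1,8):dx=+3,dy=-18->D; (1,9):dx=-3,dy=-16->C
  (1,10):dx=-5,dy=-10->C; (2,3):dx=-2,dy=+3->D; (2,4):dx=-4,dy=+5->D; (2,5):dx=+2,dy=+10->C
  (2,6):dx=-1,dy=-2->C; (2,7):dx=-10,dy=+8->D; (2,8):dx=-3,dy=-7->C; (2,9):dx=-9,dy=-5->C
  (2,10):dx=-11,dy=+1->D; (3,4):dx=-2,dy=+2->D; (3,5):dx=+4,dy=+7->C; (3,6):dx=+1,dy=-5->D
  (3,7):dx=-8,dy=+5->D; (3,8):dx=-1,dy=-10->C; (3,9):dx=-7,dy=-8->C; (3,10):dx=-9,dy=-2->C
  (4,5):dx=+6,dy=+5->C; (4,6):dx=+3,dy=-7->D; (4,7):dx=-6,dy=+3->D; (4,8):dx=+1,dy=-12->D
  (4,9):dx=-5,dy=-10->C; (4,10):dx=-7,dy=-4->C; (5,6):dx=-3,dy=-12->C; (5,7):dx=-12,dy=-2->C
  (5,8):dx=-5,dy=-17->C; (5,9):dx=-11,dy=-15->C; (5,10):dx=-13,dy=-9->C; (6,7):dx=-9,dy=+10->D
  (6,8):dx=-2,dy=-5->C; (6,9):dx=-8,dy=-3->C; (6,10):dx=-10,dy=+3->D; (7,8):dx=+7,dy=-15->D
  (7,9):dx=+1,dy=-13->D; (7,10):dx=-1,dy=-7->C; (8,9):dx=-6,dy=+2->D; (8,10):dx=-8,dy=+8->D
  (9,10):dx=-2,dy=+6->D
Step 2: C = 22, D = 23, total pairs = 45.
Step 3: tau = (C - D)/(n(n-1)/2) = (22 - 23)/45 = -0.022222.
Step 4: Exact two-sided p-value (enumerate n! = 3628800 permutations of y under H0): p = 1.000000.
Step 5: alpha = 0.1. fail to reject H0.

tau_b = -0.0222 (C=22, D=23), p = 1.000000, fail to reject H0.


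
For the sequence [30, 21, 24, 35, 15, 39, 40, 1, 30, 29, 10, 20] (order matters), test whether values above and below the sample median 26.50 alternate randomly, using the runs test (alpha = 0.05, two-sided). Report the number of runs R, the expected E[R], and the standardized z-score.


Step 1: Compute median = 26.50; label A = above, B = below.
Labels in order: ABBABAABAABB  (n_A = 6, n_B = 6)
Step 2: Count runs R = 8.
Step 3: Under H0 (random ordering), E[R] = 2*n_A*n_B/(n_A+n_B) + 1 = 2*6*6/12 + 1 = 7.0000.
        Var[R] = 2*n_A*n_B*(2*n_A*n_B - n_A - n_B) / ((n_A+n_B)^2 * (n_A+n_B-1)) = 4320/1584 = 2.7273.
        SD[R] = 1.6514.
Step 4: Continuity-corrected z = (R - 0.5 - E[R]) / SD[R] = (8 - 0.5 - 7.0000) / 1.6514 = 0.3028.
Step 5: Two-sided p-value via normal approximation = 2*(1 - Phi(|z|)) = 0.762069.
Step 6: alpha = 0.05. fail to reject H0.

R = 8, z = 0.3028, p = 0.762069, fail to reject H0.


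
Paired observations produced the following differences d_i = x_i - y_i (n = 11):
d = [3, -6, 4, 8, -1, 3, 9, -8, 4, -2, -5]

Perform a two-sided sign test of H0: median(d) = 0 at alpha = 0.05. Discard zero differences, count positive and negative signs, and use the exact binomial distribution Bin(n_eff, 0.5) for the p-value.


Step 1: Discard zero differences. Original n = 11; n_eff = number of nonzero differences = 11.
Nonzero differences (with sign): +3, -6, +4, +8, -1, +3, +9, -8, +4, -2, -5
Step 2: Count signs: positive = 6, negative = 5.
Step 3: Under H0: P(positive) = 0.5, so the number of positives S ~ Bin(11, 0.5).
Step 4: Two-sided exact p-value = sum of Bin(11,0.5) probabilities at or below the observed probability = 1.000000.
Step 5: alpha = 0.05. fail to reject H0.

n_eff = 11, pos = 6, neg = 5, p = 1.000000, fail to reject H0.


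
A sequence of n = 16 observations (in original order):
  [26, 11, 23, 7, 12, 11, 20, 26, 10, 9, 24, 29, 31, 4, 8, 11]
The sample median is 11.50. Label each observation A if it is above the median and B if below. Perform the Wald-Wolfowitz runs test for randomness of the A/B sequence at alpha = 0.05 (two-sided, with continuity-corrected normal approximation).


Step 1: Compute median = 11.50; label A = above, B = below.
Labels in order: ABABABAABBAAABBB  (n_A = 8, n_B = 8)
Step 2: Count runs R = 10.
Step 3: Under H0 (random ordering), E[R] = 2*n_A*n_B/(n_A+n_B) + 1 = 2*8*8/16 + 1 = 9.0000.
        Var[R] = 2*n_A*n_B*(2*n_A*n_B - n_A - n_B) / ((n_A+n_B)^2 * (n_A+n_B-1)) = 14336/3840 = 3.7333.
        SD[R] = 1.9322.
Step 4: Continuity-corrected z = (R - 0.5 - E[R]) / SD[R] = (10 - 0.5 - 9.0000) / 1.9322 = 0.2588.
Step 5: Two-sided p-value via normal approximation = 2*(1 - Phi(|z|)) = 0.795809.
Step 6: alpha = 0.05. fail to reject H0.

R = 10, z = 0.2588, p = 0.795809, fail to reject H0.


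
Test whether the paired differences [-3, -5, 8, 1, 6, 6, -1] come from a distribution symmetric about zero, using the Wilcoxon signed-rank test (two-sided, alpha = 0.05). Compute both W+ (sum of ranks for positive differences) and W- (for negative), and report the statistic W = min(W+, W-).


Step 1: Drop any zero differences (none here) and take |d_i|.
|d| = [3, 5, 8, 1, 6, 6, 1]
Step 2: Midrank |d_i| (ties get averaged ranks).
ranks: |3|->3, |5|->4, |8|->7, |1|->1.5, |6|->5.5, |6|->5.5, |1|->1.5
Step 3: Attach original signs; sum ranks with positive sign and with negative sign.
W+ = 7 + 1.5 + 5.5 + 5.5 = 19.5
W- = 3 + 4 + 1.5 = 8.5
(Check: W+ + W- = 28 should equal n(n+1)/2 = 28.)
Step 4: Test statistic W = min(W+, W-) = 8.5.
Step 5: Ties in |d|, so use the tie-corrected normal approximation.
        E[W] = n(n+1)/4 = 7*8/4 = 14.
        Tie groups: |d|=1 (t=2), |d|=6 (t=2); sum(t^3 - t) = 12.
        Var[W] = n(n+1)(2n+1)/24 - sum(t^3-t)/48 = 840/24 - 12/48 = 34.75.
        z = (W - E[W]) / sqrt(Var[W]) = (8.5 - 14) / 5.8949 = -0.9330.
        Two-sided p = 2*Phi(z) = 0.350816.
Step 6: alpha = 0.05. fail to reject H0.

W+ = 19.5, W- = 8.5, W = min = 8.5, p = 0.350816, fail to reject H0.


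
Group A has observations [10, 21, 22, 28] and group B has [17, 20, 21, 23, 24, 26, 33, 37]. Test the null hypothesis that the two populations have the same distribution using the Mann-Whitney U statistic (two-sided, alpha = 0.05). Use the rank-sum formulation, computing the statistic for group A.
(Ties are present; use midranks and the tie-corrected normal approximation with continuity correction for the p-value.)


Step 1: Combine and sort all 12 observations; assign midranks.
sorted (value, group): (10,X), (17,Y), (20,Y), (21,X), (21,Y), (22,X), (23,Y), (24,Y), (26,Y), (28,X), (33,Y), (37,Y)
ranks: 10->1, 17->2, 20->3, 21->4.5, 21->4.5, 22->6, 23->7, 24->8, 26->9, 28->10, 33->11, 37->12
Step 2: Rank sum for X: R1 = 1 + 4.5 + 6 + 10 = 21.5.
Step 3: U_X = R1 - n1(n1+1)/2 = 21.5 - 4*5/2 = 21.5 - 10 = 11.5.
       U_Y = n1*n2 - U_X = 32 - 11.5 = 20.5.
Step 4: Ties are present, so use the tie-corrected normal approximation (with continuity correction) for the p-value.
Step 5: p-value = 0.496152; compare to alpha = 0.05. fail to reject H0.

U_X = 11.5, p = 0.496152, fail to reject H0 at alpha = 0.05.


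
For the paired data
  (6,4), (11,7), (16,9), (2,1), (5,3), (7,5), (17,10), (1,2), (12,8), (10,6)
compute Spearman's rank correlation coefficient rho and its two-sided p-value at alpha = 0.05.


Step 1: Rank x and y separately (midranks; no ties here).
rank(x): 6->4, 11->7, 16->9, 2->2, 5->3, 7->5, 17->10, 1->1, 12->8, 10->6
rank(y): 4->4, 7->7, 9->9, 1->1, 3->3, 5->5, 10->10, 2->2, 8->8, 6->6
Step 2: d_i = R_x(i) - R_y(i); compute d_i^2.
  (4-4)^2=0, (7-7)^2=0, (9-9)^2=0, (2-1)^2=1, (3-3)^2=0, (5-5)^2=0, (10-10)^2=0, (1-2)^2=1, (8-8)^2=0, (6-6)^2=0
sum(d^2) = 2.
Step 3: rho = 1 - 6*2 / (10*(10^2 - 1)) = 1 - 12/990 = 0.987879.
Step 4: Under H0, t = rho * sqrt((n-2)/(1-rho^2)) = 18.0003 ~ t(8).
Step 5: Two-sided p-value from the t-distribution with 8 df = 0.000000.
Step 6: alpha = 0.05. reject H0.

rho = 0.9879, p = 0.000000, reject H0 at alpha = 0.05.


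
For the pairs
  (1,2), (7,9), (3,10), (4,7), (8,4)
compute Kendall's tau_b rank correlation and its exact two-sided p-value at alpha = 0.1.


Step 1: Enumerate the 10 unordered pairs (i,j) with i<j and classify each by sign(x_j-x_i) * sign(y_j-y_i).
  (1,2):dx=+6,dy=+7->C; (1,3):dx=+2,dy=+8->C; (1,4):dx=+3,dy=+5->C; (1,5):dx=+7,dy=+2->C
  (2,3):dx=-4,dy=+1->D; (2,4):dx=-3,dy=-2->C; (2,5):dx=+1,dy=-5->D; (3,4):dx=+1,dy=-3->D
  (3,5):dx=+5,dy=-6->D; (4,5):dx=+4,dy=-3->D
Step 2: C = 5, D = 5, total pairs = 10.
Step 3: tau = (C - D)/(n(n-1)/2) = (5 - 5)/10 = 0.000000.
Step 4: Exact two-sided p-value (enumerate n! = 120 permutations of y under H0): p = 1.000000.
Step 5: alpha = 0.1. fail to reject H0.

tau_b = 0.0000 (C=5, D=5), p = 1.000000, fail to reject H0.


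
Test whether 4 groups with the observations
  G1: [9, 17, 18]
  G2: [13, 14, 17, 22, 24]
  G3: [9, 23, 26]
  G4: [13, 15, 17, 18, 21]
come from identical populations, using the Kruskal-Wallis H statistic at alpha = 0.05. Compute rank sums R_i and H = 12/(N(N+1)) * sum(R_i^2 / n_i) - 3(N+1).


Step 1: Combine all N = 16 observations and assign midranks.
sorted (value, group, rank): (9,G1,1.5), (9,G3,1.5), (13,G2,3.5), (13,G4,3.5), (14,G2,5), (15,G4,6), (17,G1,8), (17,G2,8), (17,G4,8), (18,G1,10.5), (18,G4,10.5), (21,G4,12), (22,G2,13), (23,G3,14), (24,G2,15), (26,G3,16)
Step 2: Sum ranks within each group.
R_1 = 20 (n_1 = 3)
R_2 = 44.5 (n_2 = 5)
R_3 = 31.5 (n_3 = 3)
R_4 = 40 (n_4 = 5)
Step 3: H = 12/(N(N+1)) * sum(R_i^2/n_i) - 3(N+1)
     = 12/(16*17) * (20^2/3 + 44.5^2/5 + 31.5^2/3 + 40^2/5) - 3*17
     = 0.044118 * 1180.13 - 51
     = 1.064706.
Step 4: Ties present; correction factor C = 1 - 42/(16^3 - 16) = 0.989706. Corrected H = 1.064706 / 0.989706 = 1.075780.
Step 5: Under H0, H ~ chi^2(3); p-value = 0.782924.
Step 6: alpha = 0.05. fail to reject H0.

H = 1.0758, df = 3, p = 0.782924, fail to reject H0.


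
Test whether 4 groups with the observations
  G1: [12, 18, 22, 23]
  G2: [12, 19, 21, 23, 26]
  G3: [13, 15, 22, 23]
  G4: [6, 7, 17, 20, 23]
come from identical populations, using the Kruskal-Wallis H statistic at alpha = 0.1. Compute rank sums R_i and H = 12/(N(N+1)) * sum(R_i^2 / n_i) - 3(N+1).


Step 1: Combine all N = 18 observations and assign midranks.
sorted (value, group, rank): (6,G4,1), (7,G4,2), (12,G1,3.5), (12,G2,3.5), (13,G3,5), (15,G3,6), (17,G4,7), (18,G1,8), (19,G2,9), (20,G4,10), (21,G2,11), (22,G1,12.5), (22,G3,12.5), (23,G1,15.5), (23,G2,15.5), (23,G3,15.5), (23,G4,15.5), (26,G2,18)
Step 2: Sum ranks within each group.
R_1 = 39.5 (n_1 = 4)
R_2 = 57 (n_2 = 5)
R_3 = 39 (n_3 = 4)
R_4 = 35.5 (n_4 = 5)
Step 3: H = 12/(N(N+1)) * sum(R_i^2/n_i) - 3(N+1)
     = 12/(18*19) * (39.5^2/4 + 57^2/5 + 39^2/4 + 35.5^2/5) - 3*19
     = 0.035088 * 1672.16 - 57
     = 1.672368.
Step 4: Ties present; correction factor C = 1 - 72/(18^3 - 18) = 0.987616. Corrected H = 1.672368 / 0.987616 = 1.693339.
Step 5: Under H0, H ~ chi^2(3); p-value = 0.638416.
Step 6: alpha = 0.1. fail to reject H0.

H = 1.6933, df = 3, p = 0.638416, fail to reject H0.


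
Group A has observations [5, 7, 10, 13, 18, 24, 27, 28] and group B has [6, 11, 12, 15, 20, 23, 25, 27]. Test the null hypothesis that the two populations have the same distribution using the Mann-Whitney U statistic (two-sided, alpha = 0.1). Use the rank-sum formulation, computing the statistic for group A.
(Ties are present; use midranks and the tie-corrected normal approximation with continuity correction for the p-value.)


Step 1: Combine and sort all 16 observations; assign midranks.
sorted (value, group): (5,X), (6,Y), (7,X), (10,X), (11,Y), (12,Y), (13,X), (15,Y), (18,X), (20,Y), (23,Y), (24,X), (25,Y), (27,X), (27,Y), (28,X)
ranks: 5->1, 6->2, 7->3, 10->4, 11->5, 12->6, 13->7, 15->8, 18->9, 20->10, 23->11, 24->12, 25->13, 27->14.5, 27->14.5, 28->16
Step 2: Rank sum for X: R1 = 1 + 3 + 4 + 7 + 9 + 12 + 14.5 + 16 = 66.5.
Step 3: U_X = R1 - n1(n1+1)/2 = 66.5 - 8*9/2 = 66.5 - 36 = 30.5.
       U_Y = n1*n2 - U_X = 64 - 30.5 = 33.5.
Step 4: Ties are present, so use the tie-corrected normal approximation (with continuity correction) for the p-value.
Step 5: p-value = 0.916298; compare to alpha = 0.1. fail to reject H0.

U_X = 30.5, p = 0.916298, fail to reject H0 at alpha = 0.1.


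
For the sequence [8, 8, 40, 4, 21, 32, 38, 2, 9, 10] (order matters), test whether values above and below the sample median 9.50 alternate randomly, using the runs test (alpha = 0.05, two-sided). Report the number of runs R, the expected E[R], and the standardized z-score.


Step 1: Compute median = 9.50; label A = above, B = below.
Labels in order: BBABAAABBA  (n_A = 5, n_B = 5)
Step 2: Count runs R = 6.
Step 3: Under H0 (random ordering), E[R] = 2*n_A*n_B/(n_A+n_B) + 1 = 2*5*5/10 + 1 = 6.0000.
        Var[R] = 2*n_A*n_B*(2*n_A*n_B - n_A - n_B) / ((n_A+n_B)^2 * (n_A+n_B-1)) = 2000/900 = 2.2222.
        SD[R] = 1.4907.
Step 4: R = E[R], so z = 0 with no continuity correction.
Step 5: Two-sided p-value via normal approximation = 2*(1 - Phi(|z|)) = 1.000000.
Step 6: alpha = 0.05. fail to reject H0.

R = 6, z = 0.0000, p = 1.000000, fail to reject H0.


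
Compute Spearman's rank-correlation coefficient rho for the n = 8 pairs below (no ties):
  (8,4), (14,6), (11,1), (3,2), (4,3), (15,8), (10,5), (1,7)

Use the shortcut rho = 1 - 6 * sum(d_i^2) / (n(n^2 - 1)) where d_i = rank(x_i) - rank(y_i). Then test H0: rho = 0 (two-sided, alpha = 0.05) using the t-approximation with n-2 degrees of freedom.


Step 1: Rank x and y separately (midranks; no ties here).
rank(x): 8->4, 14->7, 11->6, 3->2, 4->3, 15->8, 10->5, 1->1
rank(y): 4->4, 6->6, 1->1, 2->2, 3->3, 8->8, 5->5, 7->7
Step 2: d_i = R_x(i) - R_y(i); compute d_i^2.
  (4-4)^2=0, (7-6)^2=1, (6-1)^2=25, (2-2)^2=0, (3-3)^2=0, (8-8)^2=0, (5-5)^2=0, (1-7)^2=36
sum(d^2) = 62.
Step 3: rho = 1 - 6*62 / (8*(8^2 - 1)) = 1 - 372/504 = 0.261905.
Step 4: Under H0, t = rho * sqrt((n-2)/(1-rho^2)) = 0.6647 ~ t(6).
Step 5: Two-sided p-value from the t-distribution with 6 df = 0.530923.
Step 6: alpha = 0.05. fail to reject H0.

rho = 0.2619, p = 0.530923, fail to reject H0 at alpha = 0.05.


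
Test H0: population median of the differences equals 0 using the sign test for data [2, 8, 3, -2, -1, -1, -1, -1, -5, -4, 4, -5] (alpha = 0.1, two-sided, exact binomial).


Step 1: Discard zero differences. Original n = 12; n_eff = number of nonzero differences = 12.
Nonzero differences (with sign): +2, +8, +3, -2, -1, -1, -1, -1, -5, -4, +4, -5
Step 2: Count signs: positive = 4, negative = 8.
Step 3: Under H0: P(positive) = 0.5, so the number of positives S ~ Bin(12, 0.5).
Step 4: Two-sided exact p-value = sum of Bin(12,0.5) probabilities at or below the observed probability = 0.387695.
Step 5: alpha = 0.1. fail to reject H0.

n_eff = 12, pos = 4, neg = 8, p = 0.387695, fail to reject H0.


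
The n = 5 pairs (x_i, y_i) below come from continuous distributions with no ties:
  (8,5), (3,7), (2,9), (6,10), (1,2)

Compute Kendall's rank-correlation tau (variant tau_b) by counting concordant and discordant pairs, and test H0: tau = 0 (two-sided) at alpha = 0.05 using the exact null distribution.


Step 1: Enumerate the 10 unordered pairs (i,j) with i<j and classify each by sign(x_j-x_i) * sign(y_j-y_i).
  (1,2):dx=-5,dy=+2->D; (1,3):dx=-6,dy=+4->D; (1,4):dx=-2,dy=+5->D; (1,5):dx=-7,dy=-3->C
  (2,3):dx=-1,dy=+2->D; (2,4):dx=+3,dy=+3->C; (2,5):dx=-2,dy=-5->C; (3,4):dx=+4,dy=+1->C
  (3,5):dx=-1,dy=-7->C; (4,5):dx=-5,dy=-8->C
Step 2: C = 6, D = 4, total pairs = 10.
Step 3: tau = (C - D)/(n(n-1)/2) = (6 - 4)/10 = 0.200000.
Step 4: Exact two-sided p-value (enumerate n! = 120 permutations of y under H0): p = 0.816667.
Step 5: alpha = 0.05. fail to reject H0.

tau_b = 0.2000 (C=6, D=4), p = 0.816667, fail to reject H0.


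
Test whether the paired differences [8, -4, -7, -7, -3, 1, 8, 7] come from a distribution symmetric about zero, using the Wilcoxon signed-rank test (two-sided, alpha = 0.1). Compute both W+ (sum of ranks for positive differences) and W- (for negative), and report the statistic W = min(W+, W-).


Step 1: Drop any zero differences (none here) and take |d_i|.
|d| = [8, 4, 7, 7, 3, 1, 8, 7]
Step 2: Midrank |d_i| (ties get averaged ranks).
ranks: |8|->7.5, |4|->3, |7|->5, |7|->5, |3|->2, |1|->1, |8|->7.5, |7|->5
Step 3: Attach original signs; sum ranks with positive sign and with negative sign.
W+ = 7.5 + 1 + 7.5 + 5 = 21
W- = 3 + 5 + 5 + 2 = 15
(Check: W+ + W- = 36 should equal n(n+1)/2 = 36.)
Step 4: Test statistic W = min(W+, W-) = 15.
Step 5: Ties in |d|, so use the tie-corrected normal approximation.
        E[W] = n(n+1)/4 = 8*9/4 = 18.
        Tie groups: |d|=7 (t=3), |d|=8 (t=2); sum(t^3 - t) = 30.
        Var[W] = n(n+1)(2n+1)/24 - sum(t^3-t)/48 = 1224/24 - 30/48 = 50.375.
        z = (W - E[W]) / sqrt(Var[W]) = (15 - 18) / 7.0975 = -0.4227.
        Two-sided p = 2*Phi(z) = 0.672527.
Step 6: alpha = 0.1. fail to reject H0.

W+ = 21, W- = 15, W = min = 15, p = 0.672527, fail to reject H0.


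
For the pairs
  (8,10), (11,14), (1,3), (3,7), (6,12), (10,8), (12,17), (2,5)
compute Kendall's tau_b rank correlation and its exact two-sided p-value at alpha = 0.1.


Step 1: Enumerate the 28 unordered pairs (i,j) with i<j and classify each by sign(x_j-x_i) * sign(y_j-y_i).
  (1,2):dx=+3,dy=+4->C; (1,3):dx=-7,dy=-7->C; (1,4):dx=-5,dy=-3->C; (1,5):dx=-2,dy=+2->D
  (1,6):dx=+2,dy=-2->D; (1,7):dx=+4,dy=+7->C; (1,8):dx=-6,dy=-5->C; (2,3):dx=-10,dy=-11->C
  (2,4):dx=-8,dy=-7->C; (2,5):dx=-5,dy=-2->C; (2,6):dx=-1,dy=-6->C; (2,7):dx=+1,dy=+3->C
  (2,8):dx=-9,dy=-9->C; (3,4):dx=+2,dy=+4->C; (3,5):dx=+5,dy=+9->C; (3,6):dx=+9,dy=+5->C
  (3,7):dx=+11,dy=+14->C; (3,8):dx=+1,dy=+2->C; (4,5):dx=+3,dy=+5->C; (4,6):dx=+7,dy=+1->C
  (4,7):dx=+9,dy=+10->C; (4,8):dx=-1,dy=-2->C; (5,6):dx=+4,dy=-4->D; (5,7):dx=+6,dy=+5->C
  (5,8):dx=-4,dy=-7->C; (6,7):dx=+2,dy=+9->C; (6,8):dx=-8,dy=-3->C; (7,8):dx=-10,dy=-12->C
Step 2: C = 25, D = 3, total pairs = 28.
Step 3: tau = (C - D)/(n(n-1)/2) = (25 - 3)/28 = 0.785714.
Step 4: Exact two-sided p-value (enumerate n! = 40320 permutations of y under H0): p = 0.005506.
Step 5: alpha = 0.1. reject H0.

tau_b = 0.7857 (C=25, D=3), p = 0.005506, reject H0.
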